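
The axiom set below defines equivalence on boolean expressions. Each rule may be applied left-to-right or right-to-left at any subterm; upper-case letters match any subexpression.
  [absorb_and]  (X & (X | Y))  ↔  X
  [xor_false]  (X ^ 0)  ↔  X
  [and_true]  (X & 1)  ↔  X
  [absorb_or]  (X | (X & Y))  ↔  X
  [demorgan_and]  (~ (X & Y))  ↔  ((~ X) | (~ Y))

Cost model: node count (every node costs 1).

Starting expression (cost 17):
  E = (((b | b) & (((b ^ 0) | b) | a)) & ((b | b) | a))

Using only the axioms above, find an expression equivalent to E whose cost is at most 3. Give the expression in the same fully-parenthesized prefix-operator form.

(b | b)   [cost 3]

step 1: xor_false (→) rewrites (b ^ 0) into b, now (((b | b) & ((b | b) | a)) & ((b | b) | a))
step 2: absorb_and (→) rewrites ((b | b) & ((b | b) | a)) into (b | b), now ((b | b) & ((b | b) | a))
step 3: absorb_and (→) rewrites ((b | b) & ((b | b) | a)) into (b | b), reaching cost 3 (bound 3)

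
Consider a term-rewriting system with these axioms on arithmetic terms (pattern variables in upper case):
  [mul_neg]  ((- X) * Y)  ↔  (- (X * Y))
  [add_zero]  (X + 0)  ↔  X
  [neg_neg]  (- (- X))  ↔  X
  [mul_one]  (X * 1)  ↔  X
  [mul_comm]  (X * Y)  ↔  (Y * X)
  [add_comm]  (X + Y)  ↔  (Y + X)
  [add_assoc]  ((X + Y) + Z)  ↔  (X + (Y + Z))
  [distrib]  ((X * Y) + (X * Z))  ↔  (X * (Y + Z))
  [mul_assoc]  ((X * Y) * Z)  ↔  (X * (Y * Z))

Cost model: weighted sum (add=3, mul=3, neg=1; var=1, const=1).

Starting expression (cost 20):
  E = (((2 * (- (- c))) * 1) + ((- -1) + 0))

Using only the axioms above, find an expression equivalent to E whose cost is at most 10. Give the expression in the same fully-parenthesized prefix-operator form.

1. [add_zero →] ((- -1) + 0)  →  (- -1);  E = (((2 * (- (- c))) * 1) + (- -1))
2. [mul_one →] ((2 * (- (- c))) * 1)  →  (2 * (- (- c)));  E = ((2 * (- (- c))) + (- -1))
3. [neg_neg →] (- (- c))  →  c;  cost 10 ≤ 10, done

((2 * c) + (- -1))   [cost 10]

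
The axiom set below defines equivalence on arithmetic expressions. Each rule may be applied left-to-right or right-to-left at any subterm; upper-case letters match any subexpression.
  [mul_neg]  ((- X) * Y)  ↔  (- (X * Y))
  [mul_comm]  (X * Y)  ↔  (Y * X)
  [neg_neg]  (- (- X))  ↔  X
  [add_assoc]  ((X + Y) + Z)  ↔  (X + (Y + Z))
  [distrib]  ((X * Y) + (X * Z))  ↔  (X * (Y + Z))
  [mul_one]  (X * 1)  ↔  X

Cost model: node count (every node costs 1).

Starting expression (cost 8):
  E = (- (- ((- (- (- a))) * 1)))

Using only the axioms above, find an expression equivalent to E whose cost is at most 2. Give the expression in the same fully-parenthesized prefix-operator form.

(1) ((- (- (- a))) * 1)  =[mul_one →]=  (- (- (- a)))    ⊢ (- (- (- (- (- a)))))
(2) (- (- (- (- a))))  =[neg_neg →]=  (- (- a))    ⊢ (- (- (- a)))
(3) (- (- a))  =[neg_neg →]=  a    ⊢ cost 2, within 2

(- a)   [cost 2]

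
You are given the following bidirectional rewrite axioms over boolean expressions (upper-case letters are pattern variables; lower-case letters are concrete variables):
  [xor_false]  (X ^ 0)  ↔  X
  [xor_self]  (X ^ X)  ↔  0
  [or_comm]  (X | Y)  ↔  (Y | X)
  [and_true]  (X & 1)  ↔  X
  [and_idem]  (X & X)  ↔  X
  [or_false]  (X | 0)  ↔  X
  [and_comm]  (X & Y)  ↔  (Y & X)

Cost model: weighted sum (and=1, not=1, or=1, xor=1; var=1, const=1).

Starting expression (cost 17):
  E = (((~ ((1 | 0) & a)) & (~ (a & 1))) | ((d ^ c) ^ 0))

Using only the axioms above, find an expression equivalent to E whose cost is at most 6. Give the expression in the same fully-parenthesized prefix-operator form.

step 1: or_false (→) rewrites (1 | 0) into 1, now (((~ (1 & a)) & (~ (a & 1))) | ((d ^ c) ^ 0))
step 2: and_comm (→) rewrites (1 & a) into (a & 1), now (((~ (a & 1)) & (~ (a & 1))) | ((d ^ c) ^ 0))
step 3: and_idem (→) rewrites ((~ (a & 1)) & (~ (a & 1))) into (~ (a & 1)), now ((~ (a & 1)) | ((d ^ c) ^ 0))
step 4: and_true (→) rewrites (a & 1) into a, now ((~ a) | ((d ^ c) ^ 0))
step 5: xor_false (→) rewrites ((d ^ c) ^ 0) into (d ^ c), reaching cost 6 (bound 6)

((~ a) | (d ^ c))   [cost 6]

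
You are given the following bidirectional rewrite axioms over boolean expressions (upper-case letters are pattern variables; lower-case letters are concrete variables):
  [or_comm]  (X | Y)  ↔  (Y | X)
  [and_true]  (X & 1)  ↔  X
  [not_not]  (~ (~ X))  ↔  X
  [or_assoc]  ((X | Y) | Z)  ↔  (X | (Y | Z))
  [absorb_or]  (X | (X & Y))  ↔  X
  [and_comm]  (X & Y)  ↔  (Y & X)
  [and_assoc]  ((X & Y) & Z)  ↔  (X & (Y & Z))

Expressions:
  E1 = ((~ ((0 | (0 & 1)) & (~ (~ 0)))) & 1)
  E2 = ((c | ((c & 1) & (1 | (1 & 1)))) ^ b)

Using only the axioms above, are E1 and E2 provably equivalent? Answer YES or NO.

All listed rules preserve value, hence provable equivalence implies equal values everywhere; look for a separating assignment.
b=0, c=0 gives E1 ↦ 1, E2 ↦ 0; values differ ⇒ not provably equivalent.

NO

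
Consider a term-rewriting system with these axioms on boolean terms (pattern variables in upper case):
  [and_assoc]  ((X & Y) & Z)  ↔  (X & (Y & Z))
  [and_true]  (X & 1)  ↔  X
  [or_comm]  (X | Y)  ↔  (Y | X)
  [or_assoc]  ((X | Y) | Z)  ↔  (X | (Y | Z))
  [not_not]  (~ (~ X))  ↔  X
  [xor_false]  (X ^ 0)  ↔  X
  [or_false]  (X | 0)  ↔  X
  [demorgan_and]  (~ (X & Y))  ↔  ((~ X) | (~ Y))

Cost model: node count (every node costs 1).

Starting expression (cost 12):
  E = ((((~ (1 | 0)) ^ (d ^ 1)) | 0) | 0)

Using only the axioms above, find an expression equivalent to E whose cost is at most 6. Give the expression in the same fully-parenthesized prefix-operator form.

(1) ((((~ (1 | 0)) ^ (d ^ 1)) | 0) | 0)  =[or_false →]=  (((~ (1 | 0)) ^ (d ^ 1)) | 0)
(2) (((~ (1 | 0)) ^ (d ^ 1)) | 0)  =[or_false →]=  ((~ (1 | 0)) ^ (d ^ 1))
(3) (1 | 0)  =[or_false →]=  1    ⊢ cost 6, within 6

((~ 1) ^ (d ^ 1))   [cost 6]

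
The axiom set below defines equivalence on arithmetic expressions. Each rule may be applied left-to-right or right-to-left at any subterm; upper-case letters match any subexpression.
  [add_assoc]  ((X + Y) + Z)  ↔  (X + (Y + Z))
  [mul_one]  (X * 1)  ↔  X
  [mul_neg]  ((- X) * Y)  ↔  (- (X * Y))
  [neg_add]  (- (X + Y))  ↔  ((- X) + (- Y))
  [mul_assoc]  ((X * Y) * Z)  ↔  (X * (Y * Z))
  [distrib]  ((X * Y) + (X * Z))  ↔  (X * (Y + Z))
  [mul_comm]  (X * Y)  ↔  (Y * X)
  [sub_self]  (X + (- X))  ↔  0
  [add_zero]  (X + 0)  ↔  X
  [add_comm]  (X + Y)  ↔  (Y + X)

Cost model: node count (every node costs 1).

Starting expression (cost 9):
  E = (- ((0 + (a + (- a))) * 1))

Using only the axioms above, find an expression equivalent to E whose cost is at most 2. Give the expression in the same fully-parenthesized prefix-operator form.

step 1: mul_one (→) rewrites ((0 + (a + (- a))) * 1) into (0 + (a + (- a))), now (- (0 + (a + (- a))))
step 2: sub_self (→) rewrites (a + (- a)) into 0, now (- (0 + 0))
step 3: add_zero (→) rewrites (0 + 0) into 0, reaching cost 2 (bound 2)

(- 0)   [cost 2]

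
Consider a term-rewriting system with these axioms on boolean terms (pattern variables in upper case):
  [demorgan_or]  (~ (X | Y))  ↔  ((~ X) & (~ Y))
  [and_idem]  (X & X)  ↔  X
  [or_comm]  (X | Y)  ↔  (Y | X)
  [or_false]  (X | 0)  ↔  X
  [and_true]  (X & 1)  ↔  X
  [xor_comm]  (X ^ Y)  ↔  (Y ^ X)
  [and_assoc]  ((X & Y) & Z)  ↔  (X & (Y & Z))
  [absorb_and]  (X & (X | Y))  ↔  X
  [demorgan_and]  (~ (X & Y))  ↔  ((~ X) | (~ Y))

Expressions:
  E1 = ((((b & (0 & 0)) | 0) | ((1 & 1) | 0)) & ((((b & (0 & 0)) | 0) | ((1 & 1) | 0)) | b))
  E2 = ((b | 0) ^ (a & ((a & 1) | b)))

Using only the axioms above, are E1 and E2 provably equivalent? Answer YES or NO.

The axioms are sound identities: if E1 ↔* E2 then E1 and E2 evaluate identically under any assignment.
Under a=0, b=0: E1 evaluates to 1, E2 to 0. Distinct ⇒ no rewrite sequence connects them.

NO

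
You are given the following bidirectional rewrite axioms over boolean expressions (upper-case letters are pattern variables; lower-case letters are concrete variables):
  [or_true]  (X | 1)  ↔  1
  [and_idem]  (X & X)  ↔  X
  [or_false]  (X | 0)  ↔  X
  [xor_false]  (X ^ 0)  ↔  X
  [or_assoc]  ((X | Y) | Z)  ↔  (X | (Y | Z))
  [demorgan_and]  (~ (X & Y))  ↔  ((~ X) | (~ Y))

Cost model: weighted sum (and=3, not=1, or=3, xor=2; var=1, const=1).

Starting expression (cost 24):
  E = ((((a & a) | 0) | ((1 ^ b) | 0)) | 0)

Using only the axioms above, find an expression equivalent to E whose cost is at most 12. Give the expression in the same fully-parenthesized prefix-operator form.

((a | 0) | (1 ^ b))   [cost 12]

step 1: or_false (→) rewrites ((((a & a) | 0) | ((1 ^ b) | 0)) | 0) into (((a & a) | 0) | ((1 ^ b) | 0))
step 2: and_idem (→) rewrites (a & a) into a, now ((a | 0) | ((1 ^ b) | 0))
step 3: or_false (→) rewrites ((1 ^ b) | 0) into (1 ^ b), reaching cost 12 (bound 12)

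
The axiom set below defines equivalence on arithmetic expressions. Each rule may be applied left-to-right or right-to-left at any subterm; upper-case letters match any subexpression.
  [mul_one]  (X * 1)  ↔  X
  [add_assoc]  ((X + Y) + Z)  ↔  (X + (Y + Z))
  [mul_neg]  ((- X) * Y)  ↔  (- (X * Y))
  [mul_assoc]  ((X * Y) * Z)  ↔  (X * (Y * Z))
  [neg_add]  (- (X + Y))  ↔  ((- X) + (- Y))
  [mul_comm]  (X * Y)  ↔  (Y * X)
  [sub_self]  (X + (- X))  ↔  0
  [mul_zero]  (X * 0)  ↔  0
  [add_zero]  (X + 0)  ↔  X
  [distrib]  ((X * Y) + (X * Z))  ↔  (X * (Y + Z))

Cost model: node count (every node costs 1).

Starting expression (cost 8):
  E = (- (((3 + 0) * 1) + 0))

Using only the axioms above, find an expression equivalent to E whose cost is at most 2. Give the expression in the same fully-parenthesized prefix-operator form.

(- 3)   [cost 2]

1. [add_zero →] (3 + 0)  →  3;  E = (- ((3 * 1) + 0))
2. [add_zero →] ((3 * 1) + 0)  →  (3 * 1);  E = (- (3 * 1))
3. [mul_one →] (3 * 1)  →  3;  cost 2 ≤ 2, done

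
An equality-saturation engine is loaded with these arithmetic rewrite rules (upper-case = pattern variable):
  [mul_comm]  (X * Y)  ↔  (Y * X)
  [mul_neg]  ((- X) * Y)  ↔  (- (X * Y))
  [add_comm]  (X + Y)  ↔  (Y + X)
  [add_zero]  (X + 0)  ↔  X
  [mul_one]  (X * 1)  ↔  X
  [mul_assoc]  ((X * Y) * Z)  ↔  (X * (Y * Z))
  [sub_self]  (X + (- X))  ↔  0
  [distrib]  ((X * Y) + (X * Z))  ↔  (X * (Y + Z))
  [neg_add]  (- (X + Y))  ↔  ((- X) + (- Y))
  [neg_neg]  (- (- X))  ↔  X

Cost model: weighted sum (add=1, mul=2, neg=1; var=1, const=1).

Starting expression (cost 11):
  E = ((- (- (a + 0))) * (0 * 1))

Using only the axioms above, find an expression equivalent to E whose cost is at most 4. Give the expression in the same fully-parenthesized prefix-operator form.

step 1: add_zero (→) rewrites (a + 0) into a, now ((- (- a)) * (0 * 1))
step 2: neg_neg (→) rewrites (- (- a)) into a, now (a * (0 * 1))
step 3: mul_one (→) rewrites (0 * 1) into 0, reaching cost 4 (bound 4)

(a * 0)   [cost 4]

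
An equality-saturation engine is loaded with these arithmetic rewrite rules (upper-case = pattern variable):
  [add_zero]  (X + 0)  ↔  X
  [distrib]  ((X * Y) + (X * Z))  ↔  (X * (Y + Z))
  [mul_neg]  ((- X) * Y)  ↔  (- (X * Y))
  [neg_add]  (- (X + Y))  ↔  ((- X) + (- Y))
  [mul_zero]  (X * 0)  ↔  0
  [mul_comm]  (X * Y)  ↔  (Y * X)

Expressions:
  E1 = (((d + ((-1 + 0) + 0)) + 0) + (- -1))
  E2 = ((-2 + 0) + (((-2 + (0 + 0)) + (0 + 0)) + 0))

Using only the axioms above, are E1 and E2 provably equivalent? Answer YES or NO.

NO

The axioms are sound identities: if E1 ↔* E2 then E1 and E2 evaluate identically under any assignment.
Under d=0: E1 evaluates to 0, E2 to -4. Distinct ⇒ no rewrite sequence connects them.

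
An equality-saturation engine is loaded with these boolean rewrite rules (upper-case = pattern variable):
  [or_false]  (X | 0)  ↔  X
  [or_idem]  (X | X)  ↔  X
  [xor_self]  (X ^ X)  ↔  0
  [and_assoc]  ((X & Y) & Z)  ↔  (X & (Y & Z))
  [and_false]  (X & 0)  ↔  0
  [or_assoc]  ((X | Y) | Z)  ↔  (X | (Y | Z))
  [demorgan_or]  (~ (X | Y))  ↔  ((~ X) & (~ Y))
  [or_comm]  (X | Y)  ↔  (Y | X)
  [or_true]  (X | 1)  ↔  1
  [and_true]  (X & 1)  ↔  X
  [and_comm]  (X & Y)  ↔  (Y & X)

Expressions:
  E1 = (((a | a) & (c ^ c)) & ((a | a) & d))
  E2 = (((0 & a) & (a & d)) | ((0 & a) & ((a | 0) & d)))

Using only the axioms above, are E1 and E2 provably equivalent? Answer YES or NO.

YES

(1) (c ^ c)  =[xor_self →]=  0    ⊢ (((a | a) & 0) & ((a | a) & d))
(2) (a | a)  =[or_idem →]=  a    ⊢ ((a & 0) & ((a | a) & d))
(3) (a | a)  =[or_idem →]=  a    ⊢ ((a & 0) & (a & d))
(4) (a & 0)  =[and_comm →]=  (0 & a)    ⊢ ((0 & a) & (a & d))
(5) ((0 & a) & (a & d))  =[or_idem ←]=  (((0 & a) & (a & d)) | ((0 & a) & (a & d)))
(6) a  =[or_false ←]=  (a | 0)    ⊢ E2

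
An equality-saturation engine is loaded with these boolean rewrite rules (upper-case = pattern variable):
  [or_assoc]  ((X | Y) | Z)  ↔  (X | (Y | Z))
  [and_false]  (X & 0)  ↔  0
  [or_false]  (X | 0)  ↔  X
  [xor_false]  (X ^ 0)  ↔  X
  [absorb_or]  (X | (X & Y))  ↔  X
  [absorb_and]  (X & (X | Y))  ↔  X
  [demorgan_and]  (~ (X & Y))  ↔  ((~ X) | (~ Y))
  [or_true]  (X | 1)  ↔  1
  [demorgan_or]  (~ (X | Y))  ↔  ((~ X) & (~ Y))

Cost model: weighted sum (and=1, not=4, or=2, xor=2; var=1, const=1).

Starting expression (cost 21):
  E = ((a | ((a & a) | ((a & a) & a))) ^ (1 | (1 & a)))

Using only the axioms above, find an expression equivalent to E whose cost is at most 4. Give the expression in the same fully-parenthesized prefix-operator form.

(a ^ 1)   [cost 4]

step 1: absorb_or (→) rewrites ((a & a) | ((a & a) & a)) into (a & a), now ((a | (a & a)) ^ (1 | (1 & a)))
step 2: absorb_or (→) rewrites (1 | (1 & a)) into 1, now ((a | (a & a)) ^ 1)
step 3: absorb_or (→) rewrites (a | (a & a)) into a, reaching cost 4 (bound 4)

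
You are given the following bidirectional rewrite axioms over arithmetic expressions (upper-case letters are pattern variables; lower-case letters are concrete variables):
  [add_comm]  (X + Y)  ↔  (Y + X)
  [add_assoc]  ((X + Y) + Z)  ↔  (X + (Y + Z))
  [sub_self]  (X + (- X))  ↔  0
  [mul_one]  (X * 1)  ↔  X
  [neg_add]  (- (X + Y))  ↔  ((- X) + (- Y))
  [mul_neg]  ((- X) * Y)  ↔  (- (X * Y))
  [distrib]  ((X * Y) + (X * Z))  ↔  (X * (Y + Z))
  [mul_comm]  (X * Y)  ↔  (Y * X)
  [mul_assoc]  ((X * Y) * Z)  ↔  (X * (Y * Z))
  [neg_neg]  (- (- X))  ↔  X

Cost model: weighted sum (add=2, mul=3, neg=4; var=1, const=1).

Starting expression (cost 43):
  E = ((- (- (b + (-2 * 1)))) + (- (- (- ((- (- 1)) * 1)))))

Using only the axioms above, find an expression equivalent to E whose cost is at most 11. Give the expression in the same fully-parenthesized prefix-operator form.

1. [neg_neg →] (- (- (- ((- (- 1)) * 1))))  →  (- ((- (- 1)) * 1));  E = ((- (- (b + (-2 * 1)))) + (- ((- (- 1)) * 1)))
2. [mul_one →] (-2 * 1)  →  -2;  E = ((- (- (b + -2))) + (- ((- (- 1)) * 1)))
3. [neg_neg →] (- (- (b + -2)))  →  (b + -2);  E = ((b + -2) + (- ((- (- 1)) * 1)))
4. [mul_neg →] ((- (- 1)) * 1)  →  (- ((- 1) * 1));  E = ((b + -2) + (- (- ((- 1) * 1))))
5. [mul_one →] ((- 1) * 1)  →  (- 1);  E = ((b + -2) + (- (- (- 1))))
6. [neg_neg →] (- (- (- 1)))  →  (- 1);  cost 11 ≤ 11, done

((b + -2) + (- 1))   [cost 11]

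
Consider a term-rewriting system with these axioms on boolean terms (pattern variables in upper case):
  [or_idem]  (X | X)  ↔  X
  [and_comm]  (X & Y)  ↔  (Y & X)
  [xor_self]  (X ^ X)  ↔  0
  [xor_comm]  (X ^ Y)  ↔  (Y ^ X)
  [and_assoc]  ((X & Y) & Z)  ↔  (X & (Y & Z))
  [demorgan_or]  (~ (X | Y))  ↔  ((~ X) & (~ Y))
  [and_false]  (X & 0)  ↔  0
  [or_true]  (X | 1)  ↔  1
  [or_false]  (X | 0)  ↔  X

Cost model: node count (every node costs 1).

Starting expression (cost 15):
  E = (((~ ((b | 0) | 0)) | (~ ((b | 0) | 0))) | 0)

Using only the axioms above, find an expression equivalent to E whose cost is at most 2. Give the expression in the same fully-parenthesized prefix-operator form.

1. [or_false →] (((~ ((b | 0) | 0)) | (~ ((b | 0) | 0))) | 0)  →  ((~ ((b | 0) | 0)) | (~ ((b | 0) | 0)))
2. [or_idem →] ((~ ((b | 0) | 0)) | (~ ((b | 0) | 0)))  →  (~ ((b | 0) | 0))
3. [or_false →] ((b | 0) | 0)  →  (b | 0);  E = (~ (b | 0))
4. [or_false →] (b | 0)  →  b;  cost 2 ≤ 2, done

(~ b)   [cost 2]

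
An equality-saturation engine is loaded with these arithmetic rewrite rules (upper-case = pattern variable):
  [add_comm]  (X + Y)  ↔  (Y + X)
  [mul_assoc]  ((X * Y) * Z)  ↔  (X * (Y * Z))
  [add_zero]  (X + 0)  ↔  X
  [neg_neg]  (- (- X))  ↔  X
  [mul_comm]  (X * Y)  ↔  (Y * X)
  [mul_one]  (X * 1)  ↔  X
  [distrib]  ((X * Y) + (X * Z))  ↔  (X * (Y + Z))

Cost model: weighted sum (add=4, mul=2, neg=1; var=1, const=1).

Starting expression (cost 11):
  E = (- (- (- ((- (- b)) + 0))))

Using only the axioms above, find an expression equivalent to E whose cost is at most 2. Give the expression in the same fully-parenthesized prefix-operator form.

step 1: neg_neg (→) rewrites (- (- ((- (- b)) + 0))) into ((- (- b)) + 0), now (- ((- (- b)) + 0))
step 2: add_zero (→) rewrites ((- (- b)) + 0) into (- (- b)), now (- (- (- b)))
step 3: neg_neg (→) rewrites (- (- b)) into b, reaching cost 2 (bound 2)

(- b)   [cost 2]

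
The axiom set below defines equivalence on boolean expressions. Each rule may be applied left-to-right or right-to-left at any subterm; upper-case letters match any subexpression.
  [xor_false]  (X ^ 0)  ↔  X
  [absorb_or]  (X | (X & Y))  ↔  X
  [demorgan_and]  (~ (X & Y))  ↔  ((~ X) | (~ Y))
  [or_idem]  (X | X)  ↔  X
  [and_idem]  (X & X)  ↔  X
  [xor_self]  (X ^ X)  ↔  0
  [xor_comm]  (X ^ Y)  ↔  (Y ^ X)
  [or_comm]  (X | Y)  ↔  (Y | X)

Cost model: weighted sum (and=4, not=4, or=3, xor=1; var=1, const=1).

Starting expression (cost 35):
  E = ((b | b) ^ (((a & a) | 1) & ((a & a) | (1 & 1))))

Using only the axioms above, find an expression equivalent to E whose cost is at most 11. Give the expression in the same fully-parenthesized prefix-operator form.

1. [and_idem →] (1 & 1)  →  1;  E = ((b | b) ^ (((a & a) | 1) & ((a & a) | 1)))
2. [and_idem →] (((a & a) | 1) & ((a & a) | 1))  →  ((a & a) | 1);  E = ((b | b) ^ ((a & a) | 1))
3. [and_idem →] (a & a)  →  a;  cost 11 ≤ 11, done

((b | b) ^ (a | 1))   [cost 11]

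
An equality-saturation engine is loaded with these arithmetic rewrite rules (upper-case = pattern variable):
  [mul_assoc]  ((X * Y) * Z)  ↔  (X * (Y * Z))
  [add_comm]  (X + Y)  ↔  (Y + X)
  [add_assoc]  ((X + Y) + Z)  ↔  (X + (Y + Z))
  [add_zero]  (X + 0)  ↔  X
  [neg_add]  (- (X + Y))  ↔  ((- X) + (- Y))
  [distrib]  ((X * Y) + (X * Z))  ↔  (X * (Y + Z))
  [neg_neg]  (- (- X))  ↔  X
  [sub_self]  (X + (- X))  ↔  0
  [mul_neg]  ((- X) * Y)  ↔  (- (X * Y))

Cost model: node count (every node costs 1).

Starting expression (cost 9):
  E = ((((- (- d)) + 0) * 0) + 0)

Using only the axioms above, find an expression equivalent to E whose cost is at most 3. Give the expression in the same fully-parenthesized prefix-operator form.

(d * 0)   [cost 3]

step 1: neg_neg (→) rewrites (- (- d)) into d, now (((d + 0) * 0) + 0)
step 2: add_zero (→) rewrites (d + 0) into d, now ((d * 0) + 0)
step 3: add_zero (→) rewrites ((d * 0) + 0) into (d * 0), reaching cost 3 (bound 3)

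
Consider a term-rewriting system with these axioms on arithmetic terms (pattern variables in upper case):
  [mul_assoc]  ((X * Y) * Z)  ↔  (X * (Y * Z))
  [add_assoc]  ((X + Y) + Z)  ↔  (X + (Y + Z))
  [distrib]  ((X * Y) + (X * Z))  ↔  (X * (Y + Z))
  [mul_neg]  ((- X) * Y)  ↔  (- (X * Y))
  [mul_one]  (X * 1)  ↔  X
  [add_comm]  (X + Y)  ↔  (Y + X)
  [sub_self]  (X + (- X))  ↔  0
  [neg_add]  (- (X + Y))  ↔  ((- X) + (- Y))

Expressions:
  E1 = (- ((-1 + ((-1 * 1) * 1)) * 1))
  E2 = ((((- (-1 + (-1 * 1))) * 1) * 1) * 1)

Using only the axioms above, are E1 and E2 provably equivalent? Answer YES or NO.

YES

(1) ((-1 * 1) * 1)  =[mul_one →]=  (-1 * 1)    ⊢ (- ((-1 + (-1 * 1)) * 1))
(2) (-1 * 1)  =[mul_one →]=  -1    ⊢ (- ((-1 + -1) * 1))
(3) ((-1 + -1) * 1)  =[mul_one →]=  (-1 + -1)    ⊢ (- (-1 + -1))
(4) (- (-1 + -1))  =[mul_one ←]=  ((- (-1 + -1)) * 1)
(5) (- (-1 + -1))  =[mul_one ←]=  ((- (-1 + -1)) * 1)    ⊢ (((- (-1 + -1)) * 1) * 1)
(6) (((- (-1 + -1)) * 1) * 1)  =[mul_one ←]=  ((((- (-1 + -1)) * 1) * 1) * 1)
(7) -1  =[mul_one ←]=  (-1 * 1)    ⊢ E2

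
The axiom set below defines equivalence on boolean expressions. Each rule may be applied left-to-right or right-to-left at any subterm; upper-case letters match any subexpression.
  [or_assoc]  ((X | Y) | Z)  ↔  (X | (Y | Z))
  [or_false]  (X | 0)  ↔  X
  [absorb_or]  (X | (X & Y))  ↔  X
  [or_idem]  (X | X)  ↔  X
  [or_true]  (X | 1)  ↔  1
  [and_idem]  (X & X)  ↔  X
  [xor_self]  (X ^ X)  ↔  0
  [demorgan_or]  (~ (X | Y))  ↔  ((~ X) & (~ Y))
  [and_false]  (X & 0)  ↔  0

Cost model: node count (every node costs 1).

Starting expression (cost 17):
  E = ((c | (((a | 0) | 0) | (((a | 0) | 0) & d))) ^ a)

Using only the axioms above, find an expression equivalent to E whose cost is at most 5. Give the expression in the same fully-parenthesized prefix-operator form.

(1) (((a | 0) | 0) | (((a | 0) | 0) & d))  =[absorb_or →]=  ((a | 0) | 0)    ⊢ ((c | ((a | 0) | 0)) ^ a)
(2) ((a | 0) | 0)  =[or_false →]=  (a | 0)    ⊢ ((c | (a | 0)) ^ a)
(3) (a | 0)  =[or_false →]=  a    ⊢ cost 5, within 5

((c | a) ^ a)   [cost 5]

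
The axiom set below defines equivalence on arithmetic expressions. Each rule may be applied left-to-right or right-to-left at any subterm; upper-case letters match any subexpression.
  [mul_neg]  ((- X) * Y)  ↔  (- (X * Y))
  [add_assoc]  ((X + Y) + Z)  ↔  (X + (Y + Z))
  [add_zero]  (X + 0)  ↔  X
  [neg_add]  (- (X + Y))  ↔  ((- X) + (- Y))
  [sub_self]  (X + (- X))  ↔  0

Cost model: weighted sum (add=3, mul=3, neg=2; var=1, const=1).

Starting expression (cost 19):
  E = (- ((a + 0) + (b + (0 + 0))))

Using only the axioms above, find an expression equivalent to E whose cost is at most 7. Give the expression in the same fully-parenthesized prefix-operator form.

(- (a + b))   [cost 7]

step 1: add_zero (→) rewrites (0 + 0) into 0, now (- ((a + 0) + (b + 0)))
step 2: add_zero (→) rewrites (a + 0) into a, now (- (a + (b + 0)))
step 3: add_zero (→) rewrites (b + 0) into b, reaching cost 7 (bound 7)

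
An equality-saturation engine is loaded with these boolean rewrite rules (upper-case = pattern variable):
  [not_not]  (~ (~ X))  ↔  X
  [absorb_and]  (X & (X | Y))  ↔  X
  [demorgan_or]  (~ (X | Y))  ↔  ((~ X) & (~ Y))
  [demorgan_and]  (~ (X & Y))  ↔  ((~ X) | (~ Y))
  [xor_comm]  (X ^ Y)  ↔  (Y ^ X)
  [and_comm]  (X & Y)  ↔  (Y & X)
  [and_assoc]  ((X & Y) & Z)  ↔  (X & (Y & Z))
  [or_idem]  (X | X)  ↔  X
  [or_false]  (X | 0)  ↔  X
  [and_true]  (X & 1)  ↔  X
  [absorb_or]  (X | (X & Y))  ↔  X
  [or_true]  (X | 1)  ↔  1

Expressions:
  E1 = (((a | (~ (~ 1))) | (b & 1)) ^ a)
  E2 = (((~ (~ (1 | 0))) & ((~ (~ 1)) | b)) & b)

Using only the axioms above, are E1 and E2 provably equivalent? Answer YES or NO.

Every axiom is a valid identity, so a rewrite proof would force E1 and E2 to agree under every assignment.
At a=0, b=0: E1 = 1 but E2 = 0; they differ, so no derivation exists.

NO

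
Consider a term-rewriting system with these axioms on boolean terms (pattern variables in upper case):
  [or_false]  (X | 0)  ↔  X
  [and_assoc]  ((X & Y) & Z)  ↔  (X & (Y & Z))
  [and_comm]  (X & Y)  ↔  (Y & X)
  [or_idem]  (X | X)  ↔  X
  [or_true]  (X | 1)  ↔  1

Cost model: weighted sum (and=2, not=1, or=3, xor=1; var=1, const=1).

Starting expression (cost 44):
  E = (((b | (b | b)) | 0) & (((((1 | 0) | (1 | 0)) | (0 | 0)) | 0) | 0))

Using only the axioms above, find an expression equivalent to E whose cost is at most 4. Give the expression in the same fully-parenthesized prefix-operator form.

(b & 1)   [cost 4]

step 1: or_idem (→) rewrites ((1 | 0) | (1 | 0)) into (1 | 0), now (((b | (b | b)) | 0) & ((((1 | 0) | (0 | 0)) | 0) | 0))
step 2: or_idem (→) rewrites (0 | 0) into 0, now (((b | (b | b)) | 0) & ((((1 | 0) | 0) | 0) | 0))
step 3: or_false (→) rewrites (1 | 0) into 1, now (((b | (b | b)) | 0) & (((1 | 0) | 0) | 0))
step 4: or_false (→) rewrites (((1 | 0) | 0) | 0) into ((1 | 0) | 0), now (((b | (b | b)) | 0) & ((1 | 0) | 0))
step 5: or_idem (→) rewrites (b | b) into b, now (((b | b) | 0) & ((1 | 0) | 0))
step 6: or_false (→) rewrites ((1 | 0) | 0) into (1 | 0), now (((b | b) | 0) & (1 | 0))
step 7: or_false (→) rewrites (1 | 0) into 1, now (((b | b) | 0) & 1)
step 8: or_idem (→) rewrites (b | b) into b, now ((b | 0) & 1)
step 9: or_false (→) rewrites (b | 0) into b, reaching cost 4 (bound 4)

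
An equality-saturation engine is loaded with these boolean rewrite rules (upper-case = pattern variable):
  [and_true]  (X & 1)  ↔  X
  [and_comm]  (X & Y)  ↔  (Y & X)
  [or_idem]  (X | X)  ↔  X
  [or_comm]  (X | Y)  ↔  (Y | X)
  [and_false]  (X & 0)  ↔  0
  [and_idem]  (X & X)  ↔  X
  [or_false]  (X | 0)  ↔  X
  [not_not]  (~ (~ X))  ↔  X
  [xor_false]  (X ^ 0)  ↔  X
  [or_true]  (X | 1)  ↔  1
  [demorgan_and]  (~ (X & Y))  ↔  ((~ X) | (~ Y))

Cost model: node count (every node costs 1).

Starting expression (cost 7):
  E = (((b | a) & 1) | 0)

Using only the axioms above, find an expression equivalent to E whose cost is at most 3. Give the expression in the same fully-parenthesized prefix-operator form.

(1) (b | a)  =[or_comm →]=  (a | b)    ⊢ (((a | b) & 1) | 0)
(2) (((a | b) & 1) | 0)  =[or_false →]=  ((a | b) & 1)
(3) ((a | b) & 1)  =[and_true →]=  (a | b)    ⊢ cost 3, within 3

(a | b)   [cost 3]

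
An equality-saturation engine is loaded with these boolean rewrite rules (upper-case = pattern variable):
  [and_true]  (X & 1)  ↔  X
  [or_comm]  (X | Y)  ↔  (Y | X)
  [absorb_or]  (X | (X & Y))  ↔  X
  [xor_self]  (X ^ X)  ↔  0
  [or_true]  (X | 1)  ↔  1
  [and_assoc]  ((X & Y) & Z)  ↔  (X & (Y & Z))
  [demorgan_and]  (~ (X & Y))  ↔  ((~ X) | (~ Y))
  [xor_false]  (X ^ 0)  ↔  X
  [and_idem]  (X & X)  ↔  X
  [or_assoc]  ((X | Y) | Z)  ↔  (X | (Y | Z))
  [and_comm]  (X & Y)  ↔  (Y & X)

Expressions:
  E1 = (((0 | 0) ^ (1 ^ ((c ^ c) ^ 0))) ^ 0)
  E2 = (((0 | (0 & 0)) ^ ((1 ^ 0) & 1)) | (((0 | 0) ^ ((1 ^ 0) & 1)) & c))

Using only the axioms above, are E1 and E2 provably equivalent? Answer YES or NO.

YES

step 1: xor_false (→) rewrites ((c ^ c) ^ 0) into (c ^ c), now (((0 | 0) ^ (1 ^ (c ^ c))) ^ 0)
step 2: xor_self (→) rewrites (c ^ c) into 0, now (((0 | 0) ^ (1 ^ 0)) ^ 0)
step 3: xor_false (→) rewrites (((0 | 0) ^ (1 ^ 0)) ^ 0) into ((0 | 0) ^ (1 ^ 0))
step 4: and_true (←) rewrites (1 ^ 0) into ((1 ^ 0) & 1), now ((0 | 0) ^ ((1 ^ 0) & 1))
step 5: absorb_or (←) rewrites ((0 | 0) ^ ((1 ^ 0) & 1)) into (((0 | 0) ^ ((1 ^ 0) & 1)) | (((0 | 0) ^ ((1 ^ 0) & 1)) & c))
step 6: and_idem (←) rewrites 0 into (0 & 0), which is E2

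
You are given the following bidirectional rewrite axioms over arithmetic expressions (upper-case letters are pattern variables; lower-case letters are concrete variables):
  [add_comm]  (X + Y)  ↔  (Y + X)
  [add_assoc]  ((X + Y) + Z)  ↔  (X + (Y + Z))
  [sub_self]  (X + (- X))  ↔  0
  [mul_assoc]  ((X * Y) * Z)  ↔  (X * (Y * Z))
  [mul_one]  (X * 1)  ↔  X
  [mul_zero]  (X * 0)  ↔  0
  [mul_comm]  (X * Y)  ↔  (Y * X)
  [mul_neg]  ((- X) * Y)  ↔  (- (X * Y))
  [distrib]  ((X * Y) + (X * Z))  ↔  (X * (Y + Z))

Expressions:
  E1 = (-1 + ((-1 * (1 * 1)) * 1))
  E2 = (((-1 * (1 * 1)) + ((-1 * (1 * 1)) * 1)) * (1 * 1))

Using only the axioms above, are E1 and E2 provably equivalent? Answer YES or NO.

YES

step 1: mul_one (→) rewrites (1 * 1) into 1, now (-1 + ((-1 * 1) * 1))
step 2: mul_one (←) rewrites -1 into (-1 * 1), now ((-1 * 1) + ((-1 * 1) * 1))
step 3: mul_one (←) rewrites 1 into (1 * 1), now ((-1 * (1 * 1)) + ((-1 * 1) * 1))
step 4: mul_one (←) rewrites ((-1 * (1 * 1)) + ((-1 * 1) * 1)) into (((-1 * (1 * 1)) + ((-1 * 1) * 1)) * 1)
step 5: mul_one (←) rewrites 1 into (1 * 1), now (((-1 * (1 * 1)) + ((-1 * 1) * 1)) * (1 * 1))
step 6: mul_one (←) rewrites 1 into (1 * 1), which is E2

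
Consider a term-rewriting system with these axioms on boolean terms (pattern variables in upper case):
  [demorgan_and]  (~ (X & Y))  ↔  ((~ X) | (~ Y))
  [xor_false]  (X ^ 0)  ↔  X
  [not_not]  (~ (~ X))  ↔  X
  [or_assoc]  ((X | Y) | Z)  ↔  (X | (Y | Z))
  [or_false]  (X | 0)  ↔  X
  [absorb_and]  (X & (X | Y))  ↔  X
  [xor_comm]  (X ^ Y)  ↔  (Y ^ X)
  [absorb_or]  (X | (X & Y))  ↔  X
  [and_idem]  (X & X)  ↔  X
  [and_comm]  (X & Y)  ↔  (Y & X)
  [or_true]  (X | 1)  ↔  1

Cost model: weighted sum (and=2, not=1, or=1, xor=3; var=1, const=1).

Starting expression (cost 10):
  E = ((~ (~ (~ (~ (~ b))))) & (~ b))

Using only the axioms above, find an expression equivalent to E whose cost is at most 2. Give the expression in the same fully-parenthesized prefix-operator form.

(~ b)   [cost 2]

(1) (~ (~ (~ (~ (~ b)))))  =[not_not →]=  (~ (~ (~ b)))    ⊢ ((~ (~ (~ b))) & (~ b))
(2) (~ (~ b))  =[not_not →]=  b    ⊢ ((~ b) & (~ b))
(3) ((~ b) & (~ b))  =[and_idem →]=  (~ b)    ⊢ cost 2, within 2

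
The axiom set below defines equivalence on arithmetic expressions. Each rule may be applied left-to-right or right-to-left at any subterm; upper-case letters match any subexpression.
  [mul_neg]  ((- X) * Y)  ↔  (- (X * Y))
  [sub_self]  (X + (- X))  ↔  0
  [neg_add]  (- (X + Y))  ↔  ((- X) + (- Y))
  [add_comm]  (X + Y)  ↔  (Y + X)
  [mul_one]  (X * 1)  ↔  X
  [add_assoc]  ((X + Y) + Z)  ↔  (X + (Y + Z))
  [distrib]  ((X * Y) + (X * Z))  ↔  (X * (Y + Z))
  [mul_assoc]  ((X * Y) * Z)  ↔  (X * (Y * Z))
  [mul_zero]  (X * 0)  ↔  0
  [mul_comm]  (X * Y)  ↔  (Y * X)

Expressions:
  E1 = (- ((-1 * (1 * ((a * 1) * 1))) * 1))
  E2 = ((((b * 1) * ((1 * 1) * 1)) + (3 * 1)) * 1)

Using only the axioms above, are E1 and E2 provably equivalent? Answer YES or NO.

All listed rules preserve value, hence provable equivalence implies equal values everywhere; look for a separating assignment.
a=0, b=0 gives E1 ↦ 0, E2 ↦ 3; values differ ⇒ not provably equivalent.

NO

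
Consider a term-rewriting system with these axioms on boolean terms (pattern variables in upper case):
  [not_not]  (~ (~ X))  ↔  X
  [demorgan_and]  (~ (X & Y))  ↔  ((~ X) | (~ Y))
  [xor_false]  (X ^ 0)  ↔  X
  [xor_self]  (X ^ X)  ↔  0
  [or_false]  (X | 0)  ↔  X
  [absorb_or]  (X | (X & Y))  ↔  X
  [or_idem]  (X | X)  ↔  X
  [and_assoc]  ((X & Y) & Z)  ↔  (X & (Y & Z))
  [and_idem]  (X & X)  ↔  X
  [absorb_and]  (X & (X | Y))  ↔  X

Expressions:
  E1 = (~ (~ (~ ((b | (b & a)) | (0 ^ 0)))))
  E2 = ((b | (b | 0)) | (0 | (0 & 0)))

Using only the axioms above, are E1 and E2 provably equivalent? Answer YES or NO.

The axioms are sound identities: if E1 ↔* E2 then E1 and E2 evaluate identically under any assignment.
Under a=0, b=0: E1 evaluates to 1, E2 to 0. Distinct ⇒ no rewrite sequence connects them.

NO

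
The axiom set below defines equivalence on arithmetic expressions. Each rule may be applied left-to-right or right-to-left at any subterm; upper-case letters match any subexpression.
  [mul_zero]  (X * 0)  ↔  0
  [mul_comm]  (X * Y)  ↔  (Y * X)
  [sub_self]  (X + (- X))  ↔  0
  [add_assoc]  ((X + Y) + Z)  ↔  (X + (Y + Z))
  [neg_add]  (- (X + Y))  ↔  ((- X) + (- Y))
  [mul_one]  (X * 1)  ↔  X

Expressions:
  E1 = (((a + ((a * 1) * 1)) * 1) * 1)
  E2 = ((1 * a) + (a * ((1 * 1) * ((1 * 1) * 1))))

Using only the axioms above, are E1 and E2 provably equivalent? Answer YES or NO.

1. [mul_one →] ((a * 1) * 1)  →  (a * 1);  E1 = (((a + (a * 1)) * 1) * 1)
2. [mul_one →] (((a + (a * 1)) * 1) * 1)  →  ((a + (a * 1)) * 1)
3. [mul_one →] ((a + (a * 1)) * 1)  →  (a + (a * 1))
4. [mul_one ←] a  →  (a * 1);  E1 = ((a * 1) + (a * 1))
5. [mul_one ←] 1  →  (1 * 1);  E1 = ((a * 1) + (a * (1 * 1)))
6. [mul_comm →] (a * 1)  →  (1 * a);  E1 = ((1 * a) + (a * (1 * 1)))
7. [mul_one ←] 1  →  (1 * 1);  E1 = ((1 * a) + (a * (1 * (1 * 1))))
8. [mul_one ←] 1  →  (1 * 1);  E1 = ((1 * a) + (a * ((1 * 1) * (1 * 1))))
9. [mul_one ←] 1  →  (1 * 1);  this is E2

YES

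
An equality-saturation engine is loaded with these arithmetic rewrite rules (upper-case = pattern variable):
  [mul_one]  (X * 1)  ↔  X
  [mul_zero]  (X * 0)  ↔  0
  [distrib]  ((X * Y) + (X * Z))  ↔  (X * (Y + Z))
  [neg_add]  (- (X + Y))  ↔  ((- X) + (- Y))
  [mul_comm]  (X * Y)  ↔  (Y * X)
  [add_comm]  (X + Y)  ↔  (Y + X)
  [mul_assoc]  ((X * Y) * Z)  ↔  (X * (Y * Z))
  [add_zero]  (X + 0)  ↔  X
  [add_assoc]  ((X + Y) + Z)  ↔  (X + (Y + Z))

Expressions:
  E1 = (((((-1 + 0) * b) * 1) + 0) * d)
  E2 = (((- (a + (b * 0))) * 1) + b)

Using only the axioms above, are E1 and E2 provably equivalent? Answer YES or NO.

NO

All listed rules preserve value, hence provable equivalence implies equal values everywhere; look for a separating assignment.
a=0, b=1, d=0 gives E1 ↦ 0, E2 ↦ 1; values differ ⇒ not provably equivalent.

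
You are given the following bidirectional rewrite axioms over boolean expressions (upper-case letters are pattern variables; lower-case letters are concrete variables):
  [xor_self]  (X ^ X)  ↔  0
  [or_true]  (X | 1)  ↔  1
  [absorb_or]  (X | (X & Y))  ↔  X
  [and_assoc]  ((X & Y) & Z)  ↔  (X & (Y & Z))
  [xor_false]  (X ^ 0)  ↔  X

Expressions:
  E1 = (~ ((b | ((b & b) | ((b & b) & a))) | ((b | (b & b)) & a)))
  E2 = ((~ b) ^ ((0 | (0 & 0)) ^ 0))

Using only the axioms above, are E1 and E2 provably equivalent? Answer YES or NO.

(1) ((b & b) | ((b & b) & a))  =[absorb_or →]=  (b & b)    ⊢ (~ ((b | (b & b)) | ((b | (b & b)) & a)))
(2) ((b | (b & b)) | ((b | (b & b)) & a))  =[absorb_or →]=  (b | (b & b))    ⊢ (~ (b | (b & b)))
(3) (b | (b & b))  =[absorb_or →]=  b    ⊢ (~ b)
(4) (~ b)  =[xor_false ←]=  ((~ b) ^ 0)
(5) 0  =[absorb_or ←]=  (0 | (0 & 0))    ⊢ ((~ b) ^ (0 | (0 & 0)))
(6) (0 | (0 & 0))  =[xor_false ←]=  ((0 | (0 & 0)) ^ 0)    ⊢ E2

YES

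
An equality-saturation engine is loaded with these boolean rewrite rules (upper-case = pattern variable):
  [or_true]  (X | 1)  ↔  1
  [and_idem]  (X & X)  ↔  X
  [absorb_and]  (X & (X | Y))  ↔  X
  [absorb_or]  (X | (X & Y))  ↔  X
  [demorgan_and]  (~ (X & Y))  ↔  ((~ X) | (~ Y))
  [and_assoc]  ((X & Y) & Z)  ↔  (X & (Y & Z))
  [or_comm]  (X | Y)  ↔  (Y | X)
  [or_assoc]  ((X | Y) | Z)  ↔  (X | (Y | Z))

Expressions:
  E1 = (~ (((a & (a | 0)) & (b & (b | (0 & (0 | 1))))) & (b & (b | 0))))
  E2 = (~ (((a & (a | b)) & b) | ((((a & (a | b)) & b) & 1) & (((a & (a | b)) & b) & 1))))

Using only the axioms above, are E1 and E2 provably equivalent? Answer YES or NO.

YES

step 1: absorb_and (→) rewrites (0 & (0 | 1)) into 0, now (~ (((a & (a | 0)) & (b & (b | 0))) & (b & (b | 0))))
step 2: and_assoc (→) rewrites (((a & (a | 0)) & (b & (b | 0))) & (b & (b | 0))) into ((a & (a | 0)) & ((b & (b | 0)) & (b & (b | 0)))), now (~ ((a & (a | 0)) & ((b & (b | 0)) & (b & (b | 0)))))
step 3: and_idem (→) rewrites ((b & (b | 0)) & (b & (b | 0))) into (b & (b | 0)), now (~ ((a & (a | 0)) & (b & (b | 0))))
step 4: absorb_and (→) rewrites (a & (a | 0)) into a, now (~ (a & (b & (b | 0))))
step 5: absorb_and (→) rewrites (b & (b | 0)) into b, now (~ (a & b))
step 6: absorb_and (←) rewrites a into (a & (a | b)), now (~ ((a & (a | b)) & b))
step 7: absorb_or (←) rewrites ((a & (a | b)) & b) into (((a & (a | b)) & b) | (((a & (a | b)) & b) & 1)), now (~ (((a & (a | b)) & b) | (((a & (a | b)) & b) & 1)))
step 8: and_idem (←) rewrites (((a & (a | b)) & b) & 1) into ((((a & (a | b)) & b) & 1) & (((a & (a | b)) & b) & 1)), which is E2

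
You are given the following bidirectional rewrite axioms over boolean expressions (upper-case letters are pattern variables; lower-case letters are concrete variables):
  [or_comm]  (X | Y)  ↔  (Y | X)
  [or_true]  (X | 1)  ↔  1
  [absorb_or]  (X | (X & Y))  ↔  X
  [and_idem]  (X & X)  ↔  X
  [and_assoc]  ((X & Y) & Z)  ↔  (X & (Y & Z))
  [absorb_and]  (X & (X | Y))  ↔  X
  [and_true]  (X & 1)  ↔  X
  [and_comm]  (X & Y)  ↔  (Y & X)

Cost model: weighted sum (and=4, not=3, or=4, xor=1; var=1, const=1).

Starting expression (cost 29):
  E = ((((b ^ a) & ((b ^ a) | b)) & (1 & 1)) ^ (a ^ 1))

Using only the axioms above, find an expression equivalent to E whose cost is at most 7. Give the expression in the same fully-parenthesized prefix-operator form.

(1) (1 & 1)  =[and_idem →]=  1    ⊢ ((((b ^ a) & ((b ^ a) | b)) & 1) ^ (a ^ 1))
(2) ((b ^ a) & ((b ^ a) | b))  =[absorb_and →]=  (b ^ a)    ⊢ (((b ^ a) & 1) ^ (a ^ 1))
(3) ((b ^ a) & 1)  =[and_true →]=  (b ^ a)    ⊢ cost 7, within 7

((b ^ a) ^ (a ^ 1))   [cost 7]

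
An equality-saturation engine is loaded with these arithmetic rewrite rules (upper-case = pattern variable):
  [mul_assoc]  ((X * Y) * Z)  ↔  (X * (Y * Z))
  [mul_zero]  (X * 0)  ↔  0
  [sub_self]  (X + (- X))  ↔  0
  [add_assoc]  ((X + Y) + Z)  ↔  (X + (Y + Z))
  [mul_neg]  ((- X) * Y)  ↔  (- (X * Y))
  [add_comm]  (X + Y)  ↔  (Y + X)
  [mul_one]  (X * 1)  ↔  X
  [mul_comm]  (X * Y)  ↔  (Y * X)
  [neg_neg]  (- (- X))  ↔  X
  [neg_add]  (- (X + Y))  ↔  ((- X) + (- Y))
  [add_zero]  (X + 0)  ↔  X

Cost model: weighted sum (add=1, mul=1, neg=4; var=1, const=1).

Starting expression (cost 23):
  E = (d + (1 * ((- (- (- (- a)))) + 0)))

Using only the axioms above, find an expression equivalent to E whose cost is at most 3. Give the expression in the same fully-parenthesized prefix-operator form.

step 1: neg_neg (→) rewrites (- (- a)) into a, now (d + (1 * ((- (- a)) + 0)))
step 2: mul_comm (→) rewrites (1 * ((- (- a)) + 0)) into (((- (- a)) + 0) * 1), now (d + (((- (- a)) + 0) * 1))
step 3: add_zero (→) rewrites ((- (- a)) + 0) into (- (- a)), now (d + ((- (- a)) * 1))
step 4: mul_one (→) rewrites ((- (- a)) * 1) into (- (- a)), now (d + (- (- a)))
step 5: neg_neg (→) rewrites (- (- a)) into a, reaching cost 3 (bound 3)

(d + a)   [cost 3]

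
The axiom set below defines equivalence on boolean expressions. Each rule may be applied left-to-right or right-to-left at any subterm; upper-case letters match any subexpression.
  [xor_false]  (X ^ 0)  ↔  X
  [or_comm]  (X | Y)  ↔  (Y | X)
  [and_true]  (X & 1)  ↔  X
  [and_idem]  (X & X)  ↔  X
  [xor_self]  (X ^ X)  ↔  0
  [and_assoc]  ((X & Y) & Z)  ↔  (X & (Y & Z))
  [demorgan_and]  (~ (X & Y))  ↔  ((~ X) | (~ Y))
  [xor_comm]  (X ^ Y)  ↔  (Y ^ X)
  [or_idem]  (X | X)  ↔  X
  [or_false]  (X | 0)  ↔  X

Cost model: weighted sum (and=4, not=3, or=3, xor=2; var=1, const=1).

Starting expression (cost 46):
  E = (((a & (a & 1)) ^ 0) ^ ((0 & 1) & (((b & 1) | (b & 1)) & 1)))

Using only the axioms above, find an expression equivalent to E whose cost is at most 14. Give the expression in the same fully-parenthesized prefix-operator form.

1. [and_true →] (((b & 1) | (b & 1)) & 1)  →  ((b & 1) | (b & 1));  E = (((a & (a & 1)) ^ 0) ^ ((0 & 1) & ((b & 1) | (b & 1))))
2. [or_idem →] ((b & 1) | (b & 1))  →  (b & 1);  E = (((a & (a & 1)) ^ 0) ^ ((0 & 1) & (b & 1)))
3. [and_true →] (0 & 1)  →  0;  E = (((a & (a & 1)) ^ 0) ^ (0 & (b & 1)))
4. [and_true →] (a & 1)  →  a;  E = (((a & a) ^ 0) ^ (0 & (b & 1)))
5. [and_true →] (b & 1)  →  b;  E = (((a & a) ^ 0) ^ (0 & b))
6. [xor_false →] ((a & a) ^ 0)  →  (a & a);  cost 14 ≤ 14, done

((a & a) ^ (0 & b))   [cost 14]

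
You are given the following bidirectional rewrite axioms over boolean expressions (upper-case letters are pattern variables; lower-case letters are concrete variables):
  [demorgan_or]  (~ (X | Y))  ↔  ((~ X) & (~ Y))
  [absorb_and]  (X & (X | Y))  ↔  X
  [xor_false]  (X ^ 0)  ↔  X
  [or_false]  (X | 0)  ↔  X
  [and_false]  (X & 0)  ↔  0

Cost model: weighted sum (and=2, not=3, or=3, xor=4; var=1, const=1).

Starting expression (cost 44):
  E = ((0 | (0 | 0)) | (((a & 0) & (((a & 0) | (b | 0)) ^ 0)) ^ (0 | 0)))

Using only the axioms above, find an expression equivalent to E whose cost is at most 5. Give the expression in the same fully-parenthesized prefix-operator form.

step 1: xor_false (→) rewrites (((a & 0) | (b | 0)) ^ 0) into ((a & 0) | (b | 0)), now ((0 | (0 | 0)) | (((a & 0) & ((a & 0) | (b | 0))) ^ (0 | 0)))
step 2: or_false (→) rewrites (b | 0) into b, now ((0 | (0 | 0)) | (((a & 0) & ((a & 0) | b)) ^ (0 | 0)))
step 3: or_false (→) rewrites (0 | 0) into 0, now ((0 | 0) | (((a & 0) & ((a & 0) | b)) ^ (0 | 0)))
step 4: absorb_and (→) rewrites ((a & 0) & ((a & 0) | b)) into (a & 0), now ((0 | 0) | ((a & 0) ^ (0 | 0)))
step 5: or_false (→) rewrites (0 | 0) into 0, now ((0 | 0) | ((a & 0) ^ 0))
step 6: or_false (→) rewrites (0 | 0) into 0, now (0 | ((a & 0) ^ 0))
step 7: xor_false (→) rewrites ((a & 0) ^ 0) into (a & 0), now (0 | (a & 0))
step 8: and_false (→) rewrites (a & 0) into 0, reaching cost 5 (bound 5)

(0 | 0)   [cost 5]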